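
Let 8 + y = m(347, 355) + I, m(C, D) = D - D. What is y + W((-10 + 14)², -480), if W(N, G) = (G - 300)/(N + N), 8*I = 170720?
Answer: 170461/8 ≈ 21308.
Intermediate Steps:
I = 21340 (I = (⅛)*170720 = 21340)
m(C, D) = 0
y = 21332 (y = -8 + (0 + 21340) = -8 + 21340 = 21332)
W(N, G) = (-300 + G)/(2*N) (W(N, G) = (-300 + G)/((2*N)) = (-300 + G)*(1/(2*N)) = (-300 + G)/(2*N))
y + W((-10 + 14)², -480) = 21332 + (-300 - 480)/(2*((-10 + 14)²)) = 21332 + (½)*(-780)/4² = 21332 + (½)*(-780)/16 = 21332 + (½)*(1/16)*(-780) = 21332 - 195/8 = 170461/8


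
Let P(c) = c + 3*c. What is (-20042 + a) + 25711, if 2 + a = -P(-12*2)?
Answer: 5763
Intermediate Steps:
P(c) = 4*c
a = 94 (a = -2 - 4*(-12*2) = -2 - 4*(-24) = -2 - 1*(-96) = -2 + 96 = 94)
(-20042 + a) + 25711 = (-20042 + 94) + 25711 = -19948 + 25711 = 5763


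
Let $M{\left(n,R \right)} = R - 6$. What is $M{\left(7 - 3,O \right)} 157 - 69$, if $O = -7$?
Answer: $-2110$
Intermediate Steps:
$M{\left(n,R \right)} = -6 + R$
$M{\left(7 - 3,O \right)} 157 - 69 = \left(-6 - 7\right) 157 - 69 = \left(-13\right) 157 - 69 = -2041 - 69 = -2110$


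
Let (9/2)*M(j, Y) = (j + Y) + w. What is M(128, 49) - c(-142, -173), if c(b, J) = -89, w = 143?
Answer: 1441/9 ≈ 160.11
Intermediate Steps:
M(j, Y) = 286/9 + 2*Y/9 + 2*j/9 (M(j, Y) = 2*((j + Y) + 143)/9 = 2*((Y + j) + 143)/9 = 2*(143 + Y + j)/9 = 286/9 + 2*Y/9 + 2*j/9)
M(128, 49) - c(-142, -173) = (286/9 + (2/9)*49 + (2/9)*128) - 1*(-89) = (286/9 + 98/9 + 256/9) + 89 = 640/9 + 89 = 1441/9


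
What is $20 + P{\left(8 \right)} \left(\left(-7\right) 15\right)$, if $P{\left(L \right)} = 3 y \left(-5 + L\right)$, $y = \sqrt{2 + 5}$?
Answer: $20 - 945 \sqrt{7} \approx -2480.2$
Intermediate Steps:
$y = \sqrt{7} \approx 2.6458$
$P{\left(L \right)} = 3 \sqrt{7} \left(-5 + L\right)$
$20 + P{\left(8 \right)} \left(\left(-7\right) 15\right) = 20 + 3 \sqrt{7} \left(-5 + 8\right) \left(\left(-7\right) 15\right) = 20 + 3 \sqrt{7} \cdot 3 \left(-105\right) = 20 + 9 \sqrt{7} \left(-105\right) = 20 - 945 \sqrt{7}$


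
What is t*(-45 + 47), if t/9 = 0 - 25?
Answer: -450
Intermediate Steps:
t = -225 (t = 9*(0 - 25) = 9*(-25) = -225)
t*(-45 + 47) = -225*(-45 + 47) = -225*2 = -450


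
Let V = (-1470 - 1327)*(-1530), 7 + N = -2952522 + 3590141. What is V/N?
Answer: 2139705/318806 ≈ 6.7116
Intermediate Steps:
N = 637612 (N = -7 + (-2952522 + 3590141) = -7 + 637619 = 637612)
V = 4279410 (V = -2797*(-1530) = 4279410)
V/N = 4279410/637612 = 4279410*(1/637612) = 2139705/318806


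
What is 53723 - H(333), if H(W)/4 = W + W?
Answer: 51059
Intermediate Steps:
H(W) = 8*W (H(W) = 4*(W + W) = 4*(2*W) = 8*W)
53723 - H(333) = 53723 - 8*333 = 53723 - 1*2664 = 53723 - 2664 = 51059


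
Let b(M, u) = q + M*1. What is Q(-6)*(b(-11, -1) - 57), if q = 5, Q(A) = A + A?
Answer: 756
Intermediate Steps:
Q(A) = 2*A
b(M, u) = 5 + M (b(M, u) = 5 + M*1 = 5 + M)
Q(-6)*(b(-11, -1) - 57) = (2*(-6))*((5 - 11) - 57) = -12*(-6 - 57) = -12*(-63) = 756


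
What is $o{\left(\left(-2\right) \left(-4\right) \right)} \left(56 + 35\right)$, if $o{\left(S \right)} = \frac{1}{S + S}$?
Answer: $\frac{91}{16} \approx 5.6875$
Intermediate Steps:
$o{\left(S \right)} = \frac{1}{2 S}$
$o{\left(\left(-2\right) \left(-4\right) \right)} \left(56 + 35\right) = \frac{1}{2 \left(\left(-2\right) \left(-4\right)\right)} \left(56 + 35\right) = \frac{1}{2 \cdot 8} \cdot 91 = \frac{1}{2} \cdot \frac{1}{8} \cdot 91 = \frac{1}{16} \cdot 91 = \frac{91}{16}$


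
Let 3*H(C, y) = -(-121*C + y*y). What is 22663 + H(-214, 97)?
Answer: 32686/3 ≈ 10895.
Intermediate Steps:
H(C, y) = -y**2/3 + 121*C/3 (H(C, y) = (-(-121*C + y*y))/3 = (-(-121*C + y**2))/3 = (-(y**2 - 121*C))/3 = (-y**2 + 121*C)/3 = -y**2/3 + 121*C/3)
22663 + H(-214, 97) = 22663 + (-1/3*97**2 + (121/3)*(-214)) = 22663 + (-1/3*9409 - 25894/3) = 22663 + (-9409/3 - 25894/3) = 22663 - 35303/3 = 32686/3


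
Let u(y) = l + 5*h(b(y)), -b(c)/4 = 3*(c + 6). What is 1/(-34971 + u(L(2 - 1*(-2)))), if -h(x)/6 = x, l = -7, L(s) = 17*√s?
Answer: -1/20578 ≈ -4.8596e-5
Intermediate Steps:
b(c) = -72 - 12*c (b(c) = -12*(c + 6) = -12*(6 + c) = -4*(18 + 3*c) = -72 - 12*c)
h(x) = -6*x
u(y) = 2153 + 360*y (u(y) = -7 + 5*(-6*(-72 - 12*y)) = -7 + 5*(432 + 72*y) = -7 + (2160 + 360*y) = 2153 + 360*y)
1/(-34971 + u(L(2 - 1*(-2)))) = 1/(-34971 + (2153 + 360*(17*√(2 - 1*(-2))))) = 1/(-34971 + (2153 + 360*(17*√(2 + 2)))) = 1/(-34971 + (2153 + 360*(17*√4))) = 1/(-34971 + (2153 + 360*(17*2))) = 1/(-34971 + (2153 + 360*34)) = 1/(-34971 + (2153 + 12240)) = 1/(-34971 + 14393) = 1/(-20578) = -1/20578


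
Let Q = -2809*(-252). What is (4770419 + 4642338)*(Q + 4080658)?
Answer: 45073231626182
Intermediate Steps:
Q = 707868
(4770419 + 4642338)*(Q + 4080658) = (4770419 + 4642338)*(707868 + 4080658) = 9412757*4788526 = 45073231626182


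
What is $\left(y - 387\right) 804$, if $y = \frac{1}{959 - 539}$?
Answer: $- \frac{10890113}{35} \approx -3.1115 \cdot 10^{5}$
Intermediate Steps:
$y = \frac{1}{420} \approx 0.002381$
$\left(y - 387\right) 804 = \left(\frac{1}{420} - 387\right) 804 = \left(- \frac{162539}{420}\right) 804 = - \frac{10890113}{35}$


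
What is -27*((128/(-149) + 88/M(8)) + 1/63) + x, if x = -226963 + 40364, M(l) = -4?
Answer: -193979470/1043 ≈ -1.8598e+5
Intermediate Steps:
x = -186599
-27*((128/(-149) + 88/M(8)) + 1/63) + x = -27*((128/(-149) + 88/(-4)) + 1/63) - 186599 = -27*((128*(-1/149) + 88*(-¼)) + 1/63) - 186599 = -27*((-128/149 - 22) + 1/63) - 186599 = -27*(-3406/149 + 1/63) - 186599 = -27*(-214429/9387) - 186599 = 643287/1043 - 186599 = -193979470/1043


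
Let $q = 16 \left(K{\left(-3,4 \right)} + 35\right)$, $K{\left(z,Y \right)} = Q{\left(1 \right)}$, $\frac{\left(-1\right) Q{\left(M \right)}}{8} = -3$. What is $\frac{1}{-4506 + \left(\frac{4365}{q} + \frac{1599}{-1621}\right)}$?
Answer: $- \frac{1530224}{6889623135} \approx -0.00022211$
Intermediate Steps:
$Q{\left(M \right)} = 24$ ($Q{\left(M \right)} = \left(-8\right) \left(-3\right) = 24$)
$K{\left(z,Y \right)} = 24$
$q = 944$ ($q = 16 \left(24 + 35\right) = 16 \cdot 59 = 944$)
$\frac{1}{-4506 + \left(\frac{4365}{q} + \frac{1599}{-1621}\right)} = \frac{1}{-4506 + \left(\frac{4365}{944} + \frac{1599}{-1621}\right)} = \frac{1}{-4506 + \left(4365 \cdot \frac{1}{944} + 1599 \left(- \frac{1}{1621}\right)\right)} = \frac{1}{-4506 + \left(\frac{4365}{944} - \frac{1599}{1621}\right)} = \frac{1}{-4506 + \frac{5566209}{1530224}} = \frac{1}{- \frac{6889623135}{1530224}} = - \frac{1530224}{6889623135}$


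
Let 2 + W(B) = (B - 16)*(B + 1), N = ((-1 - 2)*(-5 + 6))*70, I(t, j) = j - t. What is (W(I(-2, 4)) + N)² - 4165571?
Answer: -4086047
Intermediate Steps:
N = -210 (N = -3*1*70 = -3*70 = -210)
W(B) = -2 + (1 + B)*(-16 + B) (W(B) = -2 + (B - 16)*(B + 1) = -2 + (-16 + B)*(1 + B) = -2 + (1 + B)*(-16 + B))
(W(I(-2, 4)) + N)² - 4165571 = ((-18 + (4 - 1*(-2))² - 15*(4 - 1*(-2))) - 210)² - 4165571 = ((-18 + (4 + 2)² - 15*(4 + 2)) - 210)² - 4165571 = ((-18 + 6² - 15*6) - 210)² - 4165571 = ((-18 + 36 - 90) - 210)² - 4165571 = (-72 - 210)² - 4165571 = (-282)² - 4165571 = 79524 - 4165571 = -4086047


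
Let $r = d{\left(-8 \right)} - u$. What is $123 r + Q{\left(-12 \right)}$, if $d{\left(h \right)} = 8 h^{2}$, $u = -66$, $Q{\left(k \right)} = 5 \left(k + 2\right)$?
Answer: $71044$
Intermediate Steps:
$Q{\left(k \right)} = 10 + 5 k$ ($Q{\left(k \right)} = 5 \left(2 + k\right) = 10 + 5 k$)
$r = 578$ ($r = 8 \left(-8\right)^{2} - -66 = 8 \cdot 64 + 66 = 512 + 66 = 578$)
$123 r + Q{\left(-12 \right)} = 123 \cdot 578 + \left(10 + 5 \left(-12\right)\right) = 71094 + \left(10 - 60\right) = 71094 - 50 = 71044$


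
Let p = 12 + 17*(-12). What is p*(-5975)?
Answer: 1147200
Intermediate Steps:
p = -192 (p = 12 - 204 = -192)
p*(-5975) = -192*(-5975) = 1147200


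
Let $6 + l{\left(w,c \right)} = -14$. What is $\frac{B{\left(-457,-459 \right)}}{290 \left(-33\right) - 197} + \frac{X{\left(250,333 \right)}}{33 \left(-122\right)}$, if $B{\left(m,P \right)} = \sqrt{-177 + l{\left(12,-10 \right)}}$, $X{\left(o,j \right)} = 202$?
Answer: $- \frac{101}{2013} - \frac{i \sqrt{197}}{9767} \approx -0.050174 - 0.001437 i$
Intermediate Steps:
$l{\left(w,c \right)} = -20$ ($l{\left(w,c \right)} = -6 - 14 = -20$)
$B{\left(m,P \right)} = i \sqrt{197}$ ($B{\left(m,P \right)} = \sqrt{-177 - 20} = \sqrt{-197} = i \sqrt{197}$)
$\frac{B{\left(-457,-459 \right)}}{290 \left(-33\right) - 197} + \frac{X{\left(250,333 \right)}}{33 \left(-122\right)} = \frac{i \sqrt{197}}{290 \left(-33\right) - 197} + \frac{202}{33 \left(-122\right)} = \frac{i \sqrt{197}}{-9570 - 197} + \frac{202}{-4026} = \frac{i \sqrt{197}}{-9767} + 202 \left(- \frac{1}{4026}\right) = i \sqrt{197} \left(- \frac{1}{9767}\right) - \frac{101}{2013} = - \frac{i \sqrt{197}}{9767} - \frac{101}{2013} = - \frac{101}{2013} - \frac{i \sqrt{197}}{9767}$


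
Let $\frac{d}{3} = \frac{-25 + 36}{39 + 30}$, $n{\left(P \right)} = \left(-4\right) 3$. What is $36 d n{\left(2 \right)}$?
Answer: $- \frac{4752}{23} \approx -206.61$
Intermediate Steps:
$n{\left(P \right)} = -12$
$d = \frac{11}{23}$ ($d = 3 \frac{-25 + 36}{39 + 30} = 3 \cdot \frac{11}{69} = \frac{11}{23} \approx 0.47826$)
$36 d n{\left(2 \right)} = 36 \cdot \frac{11}{23} \left(-12\right) = \frac{396}{23} \left(-12\right) = - \frac{4752}{23}$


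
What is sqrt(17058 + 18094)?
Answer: 52*sqrt(13) ≈ 187.49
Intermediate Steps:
sqrt(17058 + 18094) = sqrt(35152) = 52*sqrt(13)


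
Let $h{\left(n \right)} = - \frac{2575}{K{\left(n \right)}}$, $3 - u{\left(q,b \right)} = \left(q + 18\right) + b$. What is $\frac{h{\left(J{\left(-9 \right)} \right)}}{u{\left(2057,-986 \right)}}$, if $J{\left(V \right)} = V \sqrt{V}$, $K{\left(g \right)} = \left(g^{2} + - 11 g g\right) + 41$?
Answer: $\frac{2575}{7961466} \approx 0.00032343$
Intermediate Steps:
$K{\left(g \right)} = 41 - 10 g^{2}$ ($K{\left(g \right)} = \left(g^{2} - 11 g^{2}\right) + 41 = - 10 g^{2} + 41 = 41 - 10 g^{2}$)
$J{\left(V \right)} = V^{\frac{3}{2}}$
$u{\left(q,b \right)} = -15 - b - q$ ($u{\left(q,b \right)} = 3 - \left(\left(q + 18\right) + b\right) = 3 - \left(\left(18 + q\right) + b\right) = 3 - \left(18 + b + q\right) = -15 - b - q$)
$h{\left(n \right)} = - \frac{2575}{41 - 10 n^{2}}$
$\frac{h{\left(J{\left(-9 \right)} \right)}}{u{\left(2057,-986 \right)}} = \frac{2575 \frac{1}{-41 + 10 \left(\left(-9\right)^{\frac{3}{2}}\right)^{2}}}{-15 - -986 - 2057} = \frac{2575 \frac{1}{-41 + 10 \left(- 27 i\right)^{2}}}{-15 + 986 - 2057} = \frac{2575 \frac{1}{-41 + 10 \left(-729\right)}}{-1086} = \frac{2575}{-41 - 7290} \left(- \frac{1}{1086}\right) = \frac{2575}{-7331} \left(- \frac{1}{1086}\right) = 2575 \left(- \frac{1}{7331}\right) \left(- \frac{1}{1086}\right) = \left(- \frac{2575}{7331}\right) \left(- \frac{1}{1086}\right) = \frac{2575}{7961466}$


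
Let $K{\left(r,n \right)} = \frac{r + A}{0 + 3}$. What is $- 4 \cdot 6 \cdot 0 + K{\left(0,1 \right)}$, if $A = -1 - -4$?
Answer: $1$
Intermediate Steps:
$A = 3$ ($A = -1 + 4 = 3$)
$K{\left(r,n \right)} = 1 + \frac{r}{3}$ ($K{\left(r,n \right)} = \frac{r + 3}{0 + 3} = \frac{3 + r}{3} = \left(3 + r\right) \frac{1}{3} = 1 + \frac{r}{3}$)
$- 4 \cdot 6 \cdot 0 + K{\left(0,1 \right)} = - 4 \cdot 6 \cdot 0 + \left(1 + \frac{1}{3} \cdot 0\right) = \left(-4\right) 0 + \left(1 + 0\right) = 0 + 1 = 1$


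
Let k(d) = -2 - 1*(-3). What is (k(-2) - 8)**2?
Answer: 49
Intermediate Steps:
k(d) = 1 (k(d) = -2 + 3 = 1)
(k(-2) - 8)**2 = (1 - 8)**2 = (-7)**2 = 49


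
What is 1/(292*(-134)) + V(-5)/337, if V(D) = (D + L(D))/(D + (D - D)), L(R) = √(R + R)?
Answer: 38791/13186136 - I*√10/1685 ≈ 0.0029418 - 0.0018767*I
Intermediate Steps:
L(R) = √2*√R (L(R) = √(2*R) = √2*√R)
V(D) = (D + √2*√D)/D (V(D) = (D + √2*√D)/(D + (D - D)) = (D + √2*√D)/(D + 0) = (D + √2*√D)/D)
1/(292*(-134)) + V(-5)/337 = 1/(292*(-134)) + (1 + √2/√(-5))/337 = (1/292)*(-1/134) + (1 + √2*(-I*√5/5))*(1/337) = -1/39128 + (1 - I*√10/5)*(1/337) = -1/39128 + (1/337 - I*√10/1685) = 38791/13186136 - I*√10/1685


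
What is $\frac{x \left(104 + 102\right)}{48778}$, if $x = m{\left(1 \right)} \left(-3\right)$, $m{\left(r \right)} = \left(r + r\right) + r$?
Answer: $- \frac{927}{24389} \approx -0.038009$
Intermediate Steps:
$m{\left(r \right)} = 3 r$ ($m{\left(r \right)} = 2 r + r = 3 r$)
$x = -9$ ($x = 3 \cdot 1 \left(-3\right) = 3 \left(-3\right) = -9$)
$\frac{x \left(104 + 102\right)}{48778} = \frac{\left(-9\right) \left(104 + 102\right)}{48778} = \left(-9\right) 206 \cdot \frac{1}{48778} = \left(-1854\right) \frac{1}{48778} = - \frac{927}{24389}$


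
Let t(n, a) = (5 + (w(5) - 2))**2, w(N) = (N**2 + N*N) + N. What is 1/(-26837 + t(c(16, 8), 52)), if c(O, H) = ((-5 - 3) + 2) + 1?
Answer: -1/23473 ≈ -4.2602e-5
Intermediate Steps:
w(N) = N + 2*N**2 (w(N) = (N**2 + N**2) + N = 2*N**2 + N = N + 2*N**2)
c(O, H) = -5 (c(O, H) = (-8 + 2) + 1 = -6 + 1 = -5)
t(n, a) = 3364 (t(n, a) = (5 + (5*(1 + 2*5) - 2))**2 = (5 + (5*(1 + 10) - 2))**2 = (5 + (5*11 - 2))**2 = (5 + (55 - 2))**2 = (5 + 53)**2 = 58**2 = 3364)
1/(-26837 + t(c(16, 8), 52)) = 1/(-26837 + 3364) = 1/(-23473) = -1/23473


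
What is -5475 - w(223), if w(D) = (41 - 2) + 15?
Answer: -5529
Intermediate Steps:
w(D) = 54 (w(D) = 39 + 15 = 54)
-5475 - w(223) = -5475 - 1*54 = -5475 - 54 = -5529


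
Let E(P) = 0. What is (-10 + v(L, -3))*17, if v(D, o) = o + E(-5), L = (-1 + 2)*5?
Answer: -221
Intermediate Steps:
L = 5 (L = 1*5 = 5)
v(D, o) = o (v(D, o) = o + 0 = o)
(-10 + v(L, -3))*17 = (-10 - 3)*17 = -13*17 = -221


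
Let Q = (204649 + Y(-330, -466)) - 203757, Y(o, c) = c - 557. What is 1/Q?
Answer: -1/131 ≈ -0.0076336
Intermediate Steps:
Y(o, c) = -557 + c
Q = -131 (Q = (204649 + (-557 - 466)) - 203757 = (204649 - 1023) - 203757 = 203626 - 203757 = -131)
1/Q = 1/(-131) = -1/131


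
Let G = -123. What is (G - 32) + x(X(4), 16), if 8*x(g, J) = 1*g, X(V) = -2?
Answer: -621/4 ≈ -155.25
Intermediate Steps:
x(g, J) = g/8 (x(g, J) = (1*g)/8 = g/8)
(G - 32) + x(X(4), 16) = (-123 - 32) + (⅛)*(-2) = -155 - ¼ = -621/4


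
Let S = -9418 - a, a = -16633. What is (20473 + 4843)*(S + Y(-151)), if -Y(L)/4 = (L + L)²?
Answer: -9053026916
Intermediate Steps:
S = 7215 (S = -9418 - 1*(-16633) = -9418 + 16633 = 7215)
Y(L) = -16*L² (Y(L) = -4*(L + L)² = -4*4*L² = -16*L²)
(20473 + 4843)*(S + Y(-151)) = (20473 + 4843)*(7215 - 16*(-151)²) = 25316*(7215 - 16*22801) = 25316*(7215 - 364816) = 25316*(-357601) = -9053026916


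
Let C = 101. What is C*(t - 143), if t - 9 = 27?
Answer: -10807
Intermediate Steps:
t = 36 (t = 9 + 27 = 36)
C*(t - 143) = 101*(36 - 143) = 101*(-107) = -10807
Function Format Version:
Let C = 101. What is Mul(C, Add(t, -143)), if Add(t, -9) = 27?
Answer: -10807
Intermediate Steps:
t = 36 (t = Add(9, 27) = 36)
Mul(C, Add(t, -143)) = Mul(101, Add(36, -143)) = Mul(101, -107) = -10807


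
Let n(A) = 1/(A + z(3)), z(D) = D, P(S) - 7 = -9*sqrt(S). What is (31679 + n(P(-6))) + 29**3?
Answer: 16427929/293 + 9*I*sqrt(6)/586 ≈ 56068.0 + 0.03762*I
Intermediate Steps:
P(S) = 7 - 9*sqrt(S)
n(A) = 1/(3 + A) (n(A) = 1/(A + 3) = 1/(3 + A))
(31679 + n(P(-6))) + 29**3 = (31679 + 1/(3 + (7 - 9*I*sqrt(6)))) + 29**3 = (31679 + 1/(3 + (7 - 9*I*sqrt(6)))) + 24389 = (31679 + 1/(10 - 9*I*sqrt(6))) + 24389 = 56068 + 1/(10 - 9*I*sqrt(6))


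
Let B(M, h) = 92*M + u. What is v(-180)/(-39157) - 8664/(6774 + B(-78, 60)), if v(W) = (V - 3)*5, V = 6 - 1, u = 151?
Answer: 339253738/9828407 ≈ 34.518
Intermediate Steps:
V = 5
B(M, h) = 151 + 92*M (B(M, h) = 92*M + 151 = 151 + 92*M)
v(W) = 10 (v(W) = (5 - 3)*5 = 2*5 = 10)
v(-180)/(-39157) - 8664/(6774 + B(-78, 60)) = 10/(-39157) - 8664/(6774 + (151 + 92*(-78))) = 10*(-1/39157) - 8664/(6774 + (151 - 7176)) = -10/39157 - 8664/(6774 - 7025) = -10/39157 - 8664/(-251) = -10/39157 - 8664*(-1/251) = -10/39157 + 8664/251 = 339253738/9828407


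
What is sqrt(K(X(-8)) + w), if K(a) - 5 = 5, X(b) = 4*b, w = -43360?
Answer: 85*I*sqrt(6) ≈ 208.21*I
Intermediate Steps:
K(a) = 10 (K(a) = 5 + 5 = 10)
sqrt(K(X(-8)) + w) = sqrt(10 - 43360) = sqrt(-43350) = 85*I*sqrt(6)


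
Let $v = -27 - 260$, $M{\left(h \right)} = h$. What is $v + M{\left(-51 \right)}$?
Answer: $-338$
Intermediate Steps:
$v = -287$ ($v = -27 - 260 = -287$)
$v + M{\left(-51 \right)} = -287 - 51 = -338$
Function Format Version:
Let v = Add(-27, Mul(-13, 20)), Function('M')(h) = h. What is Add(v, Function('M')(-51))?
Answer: -338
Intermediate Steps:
v = -287 (v = Add(-27, -260) = -287)
Add(v, Function('M')(-51)) = Add(-287, -51) = -338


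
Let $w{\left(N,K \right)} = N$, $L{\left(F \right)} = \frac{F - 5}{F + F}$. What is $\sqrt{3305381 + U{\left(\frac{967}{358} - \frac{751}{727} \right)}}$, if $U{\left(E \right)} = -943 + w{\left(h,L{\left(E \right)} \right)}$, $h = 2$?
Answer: $6 \sqrt{91790} \approx 1817.8$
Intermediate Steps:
$L{\left(F \right)} = \frac{-5 + F}{2 F}$
$U{\left(E \right)} = -941$ ($U{\left(E \right)} = -943 + 2 = -941$)
$\sqrt{3305381 + U{\left(\frac{967}{358} - \frac{751}{727} \right)}} = \sqrt{3305381 - 941} = \sqrt{3304440} = 6 \sqrt{91790}$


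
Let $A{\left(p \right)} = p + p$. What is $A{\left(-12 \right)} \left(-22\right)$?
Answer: $528$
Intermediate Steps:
$A{\left(p \right)} = 2 p$
$A{\left(-12 \right)} \left(-22\right) = 2 \left(-12\right) \left(-22\right) = \left(-24\right) \left(-22\right) = 528$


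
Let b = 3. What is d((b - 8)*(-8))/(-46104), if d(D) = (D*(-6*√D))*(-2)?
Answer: -40*√10/1921 ≈ -0.065846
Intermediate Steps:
d(D) = 12*D^(3/2) (d(D) = -6*D^(3/2)*(-2) = 12*D^(3/2))
d((b - 8)*(-8))/(-46104) = (12*((3 - 8)*(-8))^(3/2))/(-46104) = (12*(-5*(-8))^(3/2))*(-1/46104) = (12*40^(3/2))*(-1/46104) = (12*(80*√10))*(-1/46104) = (960*√10)*(-1/46104) = -40*√10/1921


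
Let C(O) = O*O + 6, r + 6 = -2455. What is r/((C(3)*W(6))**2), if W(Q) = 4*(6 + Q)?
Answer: -2461/518400 ≈ -0.0047473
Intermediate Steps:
W(Q) = 24 + 4*Q
r = -2461 (r = -6 - 2455 = -2461)
C(O) = 6 + O**2 (C(O) = O**2 + 6 = 6 + O**2)
r/((C(3)*W(6))**2) = -2461*1/((6 + 3**2)**2*(24 + 4*6)**2) = -2461*1/((6 + 9)**2*(24 + 24)**2) = -2461/((15*48)**2) = -2461/(720**2) = -2461/518400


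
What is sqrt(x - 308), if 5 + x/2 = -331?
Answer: 14*I*sqrt(5) ≈ 31.305*I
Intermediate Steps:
x = -672 (x = -10 + 2*(-331) = -10 - 662 = -672)
sqrt(x - 308) = sqrt(-672 - 308) = sqrt(-980) = 14*I*sqrt(5)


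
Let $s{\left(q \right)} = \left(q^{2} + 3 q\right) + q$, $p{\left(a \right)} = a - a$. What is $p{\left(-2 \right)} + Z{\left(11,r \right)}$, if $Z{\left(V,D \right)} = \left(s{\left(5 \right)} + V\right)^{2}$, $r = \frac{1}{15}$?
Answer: $3136$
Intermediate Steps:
$p{\left(a \right)} = 0$
$s{\left(q \right)} = q^{2} + 4 q$
$r = \frac{1}{15} \approx 0.066667$
$Z{\left(V,D \right)} = \left(45 + V\right)^{2}$ ($Z{\left(V,D \right)} = \left(5 \left(4 + 5\right) + V\right)^{2} = \left(5 \cdot 9 + V\right)^{2} = \left(45 + V\right)^{2}$)
$p{\left(-2 \right)} + Z{\left(11,r \right)} = 0 + \left(45 + 11\right)^{2} = 0 + 56^{2} = 0 + 3136 = 3136$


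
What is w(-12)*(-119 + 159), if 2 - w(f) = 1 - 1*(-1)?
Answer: 0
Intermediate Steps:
w(f) = 0 (w(f) = 2 - (1 - 1*(-1)) = 2 - (1 + 1) = 2 - 1*2 = 2 - 2 = 0)
w(-12)*(-119 + 159) = 0*(-119 + 159) = 0*40 = 0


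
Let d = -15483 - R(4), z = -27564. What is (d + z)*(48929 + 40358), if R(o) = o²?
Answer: -3844966081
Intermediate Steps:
d = -15499 (d = -15483 - 1*4² = -15483 - 1*16 = -15483 - 16 = -15499)
(d + z)*(48929 + 40358) = (-15499 - 27564)*(48929 + 40358) = -43063*89287 = -3844966081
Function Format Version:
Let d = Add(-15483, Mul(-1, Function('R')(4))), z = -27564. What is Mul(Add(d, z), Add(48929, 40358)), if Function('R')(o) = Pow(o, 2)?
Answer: -3844966081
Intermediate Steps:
d = -15499 (d = Add(-15483, Mul(-1, Pow(4, 2))) = Add(-15483, Mul(-1, 16)) = Add(-15483, -16) = -15499)
Mul(Add(d, z), Add(48929, 40358)) = Mul(Add(-15499, -27564), Add(48929, 40358)) = Mul(-43063, 89287) = -3844966081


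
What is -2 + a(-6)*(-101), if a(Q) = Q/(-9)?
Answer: -208/3 ≈ -69.333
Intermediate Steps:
a(Q) = -Q/9 (a(Q) = Q*(-⅑) = -Q/9)
-2 + a(-6)*(-101) = -2 - ⅑*(-6)*(-101) = -2 + (⅔)*(-101) = -2 - 202/3 = -208/3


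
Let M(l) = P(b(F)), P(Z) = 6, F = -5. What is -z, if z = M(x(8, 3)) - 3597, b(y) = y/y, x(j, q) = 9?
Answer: 3591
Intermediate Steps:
b(y) = 1
M(l) = 6
z = -3591 (z = 6 - 3597 = -3591)
-z = -1*(-3591) = 3591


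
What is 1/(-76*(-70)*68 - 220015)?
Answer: 1/141745 ≈ 7.0549e-6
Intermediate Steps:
1/(-76*(-70)*68 - 220015) = 1/(5320*68 - 220015) = 1/(361760 - 220015) = 1/141745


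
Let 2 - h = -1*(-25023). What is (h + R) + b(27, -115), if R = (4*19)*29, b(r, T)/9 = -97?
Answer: -23690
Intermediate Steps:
b(r, T) = -873 (b(r, T) = 9*(-97) = -873)
h = -25021 (h = 2 - (-1)*(-25023) = 2 - 1*25023 = 2 - 25023 = -25021)
R = 2204 (R = 76*29 = 2204)
(h + R) + b(27, -115) = (-25021 + 2204) - 873 = -22817 - 873 = -23690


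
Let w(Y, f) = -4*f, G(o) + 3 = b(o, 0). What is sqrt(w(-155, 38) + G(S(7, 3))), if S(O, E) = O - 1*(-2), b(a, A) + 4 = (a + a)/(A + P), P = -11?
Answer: I*sqrt(19437)/11 ≈ 12.674*I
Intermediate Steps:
b(a, A) = -4 + 2*a/(-11 + A) (b(a, A) = -4 + (a + a)/(A - 11) = -4 + (2*a)/(-11 + A) = -4 + 2*a/(-11 + A))
S(O, E) = 2 + O (S(O, E) = O + 2 = 2 + O)
G(o) = -7 - 2*o/11 (G(o) = -3 + 2*(22 + o - 2*0)/(-11 + 0) = -3 + 2*(22 + o + 0)/(-11) = -3 + 2*(-1/11)*(22 + o) = -3 + (-4 - 2*o/11) = -7 - 2*o/11)
sqrt(w(-155, 38) + G(S(7, 3))) = sqrt(-4*38 + (-7 - 2*(2 + 7)/11)) = sqrt(-152 + (-7 - 2/11*9)) = sqrt(-152 + (-7 - 18/11)) = sqrt(-152 - 95/11) = sqrt(-1767/11) = I*sqrt(19437)/11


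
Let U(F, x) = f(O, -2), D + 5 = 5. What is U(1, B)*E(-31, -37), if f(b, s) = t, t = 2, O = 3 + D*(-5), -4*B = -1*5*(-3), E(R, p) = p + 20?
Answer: -34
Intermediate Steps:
D = 0 (D = -5 + 5 = 0)
E(R, p) = 20 + p
B = -15/4 (B = -(-1*5)*(-3)/4 = -(-5)*(-3)/4 = -1/4*15 = -15/4 ≈ -3.7500)
O = 3 (O = 3 + 0*(-5) = 3 + 0 = 3)
f(b, s) = 2
U(F, x) = 2
U(1, B)*E(-31, -37) = 2*(20 - 37) = 2*(-17) = -34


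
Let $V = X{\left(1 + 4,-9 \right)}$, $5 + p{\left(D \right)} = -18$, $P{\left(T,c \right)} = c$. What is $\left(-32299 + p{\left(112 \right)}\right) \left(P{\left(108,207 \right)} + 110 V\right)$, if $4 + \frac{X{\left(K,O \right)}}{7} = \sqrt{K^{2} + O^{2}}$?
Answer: $92861106 - 24887940 \sqrt{106} \approx -1.6338 \cdot 10^{8}$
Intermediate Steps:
$X{\left(K,O \right)} = -28 + 7 \sqrt{K^{2} + O^{2}}$
$p{\left(D \right)} = -23$ ($p{\left(D \right)} = -5 - 18 = -23$)
$V = -28 + 7 \sqrt{106}$ ($V = -28 + 7 \sqrt{\left(1 + 4\right)^{2} + \left(-9\right)^{2}} = -28 + 7 \sqrt{5^{2} + 81} = -28 + 7 \sqrt{25 + 81} = -28 + 7 \sqrt{106} \approx 44.069$)
$\left(-32299 + p{\left(112 \right)}\right) \left(P{\left(108,207 \right)} + 110 V\right) = \left(-32299 - 23\right) \left(207 + 110 \left(-28 + 7 \sqrt{106}\right)\right) = - 32322 \left(207 - \left(3080 - 770 \sqrt{106}\right)\right) = - 32322 \left(-2873 + 770 \sqrt{106}\right) = 92861106 - 24887940 \sqrt{106}$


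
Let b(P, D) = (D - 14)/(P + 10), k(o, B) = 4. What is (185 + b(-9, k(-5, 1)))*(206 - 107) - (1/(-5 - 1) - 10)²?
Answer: 619979/36 ≈ 17222.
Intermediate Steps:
b(P, D) = (-14 + D)/(10 + P)
(185 + b(-9, k(-5, 1)))*(206 - 107) - (1/(-5 - 1) - 10)² = (185 + (-14 + 4)/(10 - 9))*(206 - 107) - (1/(-5 - 1) - 10)² = (185 - 10/1)*99 - (1/(-6) - 10)² = (185 + 1*(-10))*99 - (-⅙ - 10)² = (185 - 10)*99 - (-61/6)² = 175*99 - 1*3721/36 = 17325 - 3721/36 = 619979/36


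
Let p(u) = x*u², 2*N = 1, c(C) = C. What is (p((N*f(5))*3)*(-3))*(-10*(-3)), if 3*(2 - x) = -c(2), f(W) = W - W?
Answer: 0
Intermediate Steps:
f(W) = 0
N = ½ (N = (½)*1 = ½ ≈ 0.50000)
x = 8/3 (x = 2 - (-1)*2/3 = 2 - ⅓*(-2) = 2 + ⅔ = 8/3 ≈ 2.6667)
p(u) = 8*u²/3
(p((N*f(5))*3)*(-3))*(-10*(-3)) = ((8*(((½)*0)*3)²/3)*(-3))*(-10*(-3)) = ((8*(0*3)²/3)*(-3))*30 = (((8/3)*0²)*(-3))*30 = (((8/3)*0)*(-3))*30 = (0*(-3))*30 = 0*30 = 0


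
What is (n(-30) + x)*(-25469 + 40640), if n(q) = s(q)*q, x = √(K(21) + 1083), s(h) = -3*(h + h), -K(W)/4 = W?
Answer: -81923400 + 45513*√111 ≈ -8.1444e+7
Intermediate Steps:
K(W) = -4*W
s(h) = -6*h
x = 3*√111 (x = √(-4*21 + 1083) = √(-84 + 1083) = √999 = 3*√111 ≈ 31.607)
n(q) = -6*q² (n(q) = (-6*q)*q = -6*q²)
(n(-30) + x)*(-25469 + 40640) = (-6*(-30)² + 3*√111)*(-25469 + 40640) = (-6*900 + 3*√111)*15171 = (-5400 + 3*√111)*15171 = -81923400 + 45513*√111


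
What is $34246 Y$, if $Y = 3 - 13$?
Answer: $-342460$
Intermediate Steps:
$Y = -10$ ($Y = 3 - 13 = -10$)
$34246 Y = 34246 \left(-10\right) = -342460$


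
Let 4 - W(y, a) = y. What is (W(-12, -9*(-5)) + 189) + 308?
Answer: 513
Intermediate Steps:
W(y, a) = 4 - y
(W(-12, -9*(-5)) + 189) + 308 = ((4 - 1*(-12)) + 189) + 308 = ((4 + 12) + 189) + 308 = (16 + 189) + 308 = 205 + 308 = 513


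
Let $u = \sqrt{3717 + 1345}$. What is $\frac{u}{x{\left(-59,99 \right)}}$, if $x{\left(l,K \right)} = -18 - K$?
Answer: $- \frac{\sqrt{5062}}{117} \approx -0.6081$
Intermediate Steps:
$u = \sqrt{5062} \approx 71.148$
$\frac{u}{x{\left(-59,99 \right)}} = \frac{\sqrt{5062}}{-18 - 99} = \frac{\sqrt{5062}}{-117} = \sqrt{5062} \left(- \frac{1}{117}\right) = - \frac{\sqrt{5062}}{117}$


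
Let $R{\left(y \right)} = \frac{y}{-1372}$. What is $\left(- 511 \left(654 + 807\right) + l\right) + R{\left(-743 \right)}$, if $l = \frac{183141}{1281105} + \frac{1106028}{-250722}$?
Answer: $- \frac{1973668345608837}{2643631340} \approx -7.4658 \cdot 10^{5}$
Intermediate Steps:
$l = - \frac{403004269}{94415405}$ ($l = 183141 \cdot \frac{1}{1281105} + 1106028 \left(- \frac{1}{250722}\right) = \frac{2907}{20335} - \frac{20482}{4643} = - \frac{403004269}{94415405} \approx -4.2684$)
$R{\left(y \right)} = - \frac{y}{1372}$ ($R{\left(y \right)} = y \left(- \frac{1}{1372}\right) = - \frac{y}{1372}$)
$\left(- 511 \left(654 + 807\right) + l\right) + R{\left(-743 \right)} = \left(- 511 \left(654 + 807\right) - \frac{403004269}{94415405}\right) - - \frac{743}{1372} = \left(\left(-511\right) 1461 - \frac{403004269}{94415405}\right) + \frac{743}{1372} = \left(-746571 - \frac{403004269}{94415405}\right) + \frac{743}{1372} = - \frac{70488206330524}{94415405} + \frac{743}{1372} = - \frac{1973668345608837}{2643631340}$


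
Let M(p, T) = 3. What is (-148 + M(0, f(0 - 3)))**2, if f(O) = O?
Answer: 21025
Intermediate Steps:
(-148 + M(0, f(0 - 3)))**2 = (-148 + 3)**2 = (-145)**2 = 21025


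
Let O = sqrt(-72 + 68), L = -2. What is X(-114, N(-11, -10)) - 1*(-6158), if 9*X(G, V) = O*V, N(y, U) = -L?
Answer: 6158 + 4*I/9 ≈ 6158.0 + 0.44444*I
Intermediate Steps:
N(y, U) = 2 (N(y, U) = -1*(-2) = 2)
O = 2*I (O = sqrt(-4) = 2*I ≈ 2.0*I)
X(G, V) = 2*I*V/9 (X(G, V) = ((2*I)*V)/9 = (2*I*V)/9 = 2*I*V/9)
X(-114, N(-11, -10)) - 1*(-6158) = (2/9)*I*2 - 1*(-6158) = 4*I/9 + 6158 = 6158 + 4*I/9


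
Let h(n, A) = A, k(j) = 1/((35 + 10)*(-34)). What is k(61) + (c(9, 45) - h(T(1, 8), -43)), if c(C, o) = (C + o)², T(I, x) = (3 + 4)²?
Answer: 4527269/1530 ≈ 2959.0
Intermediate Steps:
T(I, x) = 49 (T(I, x) = 7² = 49)
k(j) = -1/1530 (k(j) = -1/34/45 = (1/45)*(-1/34) = -1/1530)
k(61) + (c(9, 45) - h(T(1, 8), -43)) = -1/1530 + ((9 + 45)² - 1*(-43)) = -1/1530 + (54² + 43) = -1/1530 + (2916 + 43) = -1/1530 + 2959 = 4527269/1530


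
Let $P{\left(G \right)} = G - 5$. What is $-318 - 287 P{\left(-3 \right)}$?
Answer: $1978$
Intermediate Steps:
$P{\left(G \right)} = -5 + G$
$-318 - 287 P{\left(-3 \right)} = -318 - 287 \left(-5 - 3\right) = -318 - -2296 = -318 + 2296 = 1978$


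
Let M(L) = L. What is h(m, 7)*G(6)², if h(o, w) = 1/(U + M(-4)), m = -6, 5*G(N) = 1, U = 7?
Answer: 1/75 ≈ 0.013333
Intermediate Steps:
G(N) = ⅕ (G(N) = (⅕)*1 = ⅕)
h(o, w) = ⅓ (h(o, w) = 1/(7 - 4) = 1/3 = ⅓)
h(m, 7)*G(6)² = (⅕)²/3 = (⅓)*(1/25) = 1/75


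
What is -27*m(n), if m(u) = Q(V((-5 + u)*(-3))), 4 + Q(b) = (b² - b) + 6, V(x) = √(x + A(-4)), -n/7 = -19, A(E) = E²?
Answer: 9882 + 108*I*√23 ≈ 9882.0 + 517.95*I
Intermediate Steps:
n = 133 (n = -7*(-19) = 133)
V(x) = √(16 + x) (V(x) = √(x + (-4)²) = √(x + 16) = √(16 + x))
Q(b) = 2 + b² - b (Q(b) = -4 + ((b² - b) + 6) = -4 + (6 + b² - b) = 2 + b² - b)
m(u) = 33 - √(31 - 3*u) - 3*u (m(u) = 2 + (√(16 + (-5 + u)*(-3)))² - √(16 + (-5 + u)*(-3)) = 2 + (√(16 + (15 - 3*u)))² - √(16 + (15 - 3*u)) = 2 + (√(31 - 3*u))² - √(31 - 3*u) = 2 + (31 - 3*u) - √(31 - 3*u) = 33 - √(31 - 3*u) - 3*u)
-27*m(n) = -27*(33 - √(31 - 3*133) - 3*133) = -27*(33 - √(31 - 399) - 399) = -27*(33 - √(-368) - 399) = -27*(33 - 4*I*√23 - 399) = -27*(-366 - 4*I*√23) = 9882 + 108*I*√23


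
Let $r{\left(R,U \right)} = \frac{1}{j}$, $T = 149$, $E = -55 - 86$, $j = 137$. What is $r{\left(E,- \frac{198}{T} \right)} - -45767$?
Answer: $\frac{6270080}{137} \approx 45767.0$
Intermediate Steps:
$E = -141$ ($E = -55 - 86 = -141$)
$r{\left(R,U \right)} = \frac{1}{137}$
$r{\left(E,- \frac{198}{T} \right)} - -45767 = \frac{1}{137} - -45767 = \frac{1}{137} + 45767 = \frac{6270080}{137}$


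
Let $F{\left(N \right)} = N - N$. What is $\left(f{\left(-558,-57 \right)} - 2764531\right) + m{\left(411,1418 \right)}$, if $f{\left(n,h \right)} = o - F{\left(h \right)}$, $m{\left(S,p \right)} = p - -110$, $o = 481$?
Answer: $-2762522$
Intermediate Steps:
$m{\left(S,p \right)} = 110 + p$ ($m{\left(S,p \right)} = p + 110 = 110 + p$)
$F{\left(N \right)} = 0$
$f{\left(n,h \right)} = 481$ ($f{\left(n,h \right)} = 481 - 0 = 481 + 0 = 481$)
$\left(f{\left(-558,-57 \right)} - 2764531\right) + m{\left(411,1418 \right)} = \left(481 - 2764531\right) + \left(110 + 1418\right) = -2764050 + 1528 = -2762522$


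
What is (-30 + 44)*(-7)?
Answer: -98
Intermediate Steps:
(-30 + 44)*(-7) = 14*(-7) = -98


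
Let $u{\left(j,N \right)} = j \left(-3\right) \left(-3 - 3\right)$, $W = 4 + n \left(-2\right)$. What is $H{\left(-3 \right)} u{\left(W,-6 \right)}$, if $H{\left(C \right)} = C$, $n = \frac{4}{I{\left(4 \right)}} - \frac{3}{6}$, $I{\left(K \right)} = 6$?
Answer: $-198$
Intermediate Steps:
$n = \frac{1}{6}$ ($n = \frac{4}{6} - \frac{3}{6} = 4 \cdot \frac{1}{6} - \frac{1}{2} = \frac{2}{3} - \frac{1}{2} = \frac{1}{6} \approx 0.16667$)
$W = \frac{11}{3}$ ($W = 4 + \frac{1}{6} \left(-2\right) = 4 - \frac{1}{3} = \frac{11}{3} \approx 3.6667$)
$u{\left(j,N \right)} = 18 j$ ($u{\left(j,N \right)} = - 3 j \left(-6\right) = 18 j$)
$H{\left(-3 \right)} u{\left(W,-6 \right)} = - 3 \cdot 18 \cdot \frac{11}{3} = \left(-3\right) 66 = -198$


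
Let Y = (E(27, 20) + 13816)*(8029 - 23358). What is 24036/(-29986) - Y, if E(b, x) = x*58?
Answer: 3441899578254/14993 ≈ 2.2957e+8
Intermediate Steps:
E(b, x) = 58*x
Y = -229567104 (Y = (58*20 + 13816)*(8029 - 23358) = (1160 + 13816)*(-15329) = 14976*(-15329) = -229567104)
24036/(-29986) - Y = 24036/(-29986) - 1*(-229567104) = 24036*(-1/29986) + 229567104 = -12018/14993 + 229567104 = 3441899578254/14993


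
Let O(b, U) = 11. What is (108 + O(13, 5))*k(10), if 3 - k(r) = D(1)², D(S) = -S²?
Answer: 238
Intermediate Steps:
k(r) = 2 (k(r) = 3 - (-1*1²)² = 3 - (-1*1)² = 3 - 1*(-1)² = 3 - 1*1 = 3 - 1 = 2)
(108 + O(13, 5))*k(10) = (108 + 11)*2 = 119*2 = 238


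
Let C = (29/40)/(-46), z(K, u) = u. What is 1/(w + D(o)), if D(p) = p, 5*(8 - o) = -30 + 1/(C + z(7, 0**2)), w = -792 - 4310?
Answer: -29/147184 ≈ -0.00019703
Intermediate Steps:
C = -29/1840 (C = (29*(1/40))*(-1/46) = (29/40)*(-1/46) = -29/1840 ≈ -0.015761)
w = -5102
o = 774/29 (o = 8 - (-30 + 1/(-29/1840 + 0**2))/5 = 8 - (-30 + 1/(-29/1840 + 0))/5 = 8 - (-30 + 1/(-29/1840))/5 = 8 - (-30 - 1840/29)/5 = 8 - 1/5*(-2710/29) = 8 + 542/29 = 774/29 ≈ 26.690)
1/(w + D(o)) = 1/(-5102 + 774/29) = 1/(-147184/29) = -29/147184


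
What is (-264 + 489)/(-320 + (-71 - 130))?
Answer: -225/521 ≈ -0.43186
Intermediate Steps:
(-264 + 489)/(-320 + (-71 - 130)) = 225/(-320 - 201) = 225/(-521) = 225*(-1/521) = -225/521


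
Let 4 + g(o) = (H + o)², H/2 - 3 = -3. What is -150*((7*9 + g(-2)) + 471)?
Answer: -80100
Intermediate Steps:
H = 0 (H = 6 + 2*(-3) = 6 - 6 = 0)
g(o) = -4 + o² (g(o) = -4 + (0 + o)² = -4 + o²)
-150*((7*9 + g(-2)) + 471) = -150*((7*9 + (-4 + (-2)²)) + 471) = -150*((63 + (-4 + 4)) + 471) = -150*((63 + 0) + 471) = -150*(63 + 471) = -150*534 = -80100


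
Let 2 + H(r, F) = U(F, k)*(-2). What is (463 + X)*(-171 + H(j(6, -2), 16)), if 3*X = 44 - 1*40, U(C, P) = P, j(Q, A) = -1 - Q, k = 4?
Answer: -252133/3 ≈ -84044.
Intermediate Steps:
H(r, F) = -10 (H(r, F) = -2 + 4*(-2) = -2 - 8 = -10)
X = 4/3 (X = (44 - 1*40)/3 = (44 - 40)/3 = (⅓)*4 = 4/3 ≈ 1.3333)
(463 + X)*(-171 + H(j(6, -2), 16)) = (463 + 4/3)*(-171 - 10) = (1393/3)*(-181) = -252133/3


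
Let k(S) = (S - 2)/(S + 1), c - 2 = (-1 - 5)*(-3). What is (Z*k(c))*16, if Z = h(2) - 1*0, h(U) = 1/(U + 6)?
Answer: 12/7 ≈ 1.7143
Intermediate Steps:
c = 20 (c = 2 + (-1 - 5)*(-3) = 2 - 6*(-3) = 2 + 18 = 20)
h(U) = 1/(6 + U)
k(S) = (-2 + S)/(1 + S)
Z = ⅛ (Z = 1/(6 + 2) - 1*0 = 1/8 + 0 = ⅛ + 0 = ⅛ ≈ 0.12500)
(Z*k(c))*16 = (((-2 + 20)/(1 + 20))/8)*16 = ((18/21)/8)*16 = (((1/21)*18)/8)*16 = ((⅛)*(6/7))*16 = (3/28)*16 = 12/7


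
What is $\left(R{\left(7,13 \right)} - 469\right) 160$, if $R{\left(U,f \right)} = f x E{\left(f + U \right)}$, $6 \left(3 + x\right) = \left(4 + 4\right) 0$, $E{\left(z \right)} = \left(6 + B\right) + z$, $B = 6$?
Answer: $-274720$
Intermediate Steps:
$E{\left(z \right)} = 12 + z$ ($E{\left(z \right)} = \left(6 + 6\right) + z = 12 + z$)
$x = -3$ ($x = -3 + \frac{\left(4 + 4\right) 0}{6} = -3 + \frac{8 \cdot 0}{6} = -3 + \frac{1}{6} \cdot 0 = -3 + 0 = -3$)
$R{\left(U,f \right)} = - 3 f \left(12 + U + f\right)$ ($R{\left(U,f \right)} = f \left(-3\right) \left(12 + \left(f + U\right)\right) = - 3 f \left(12 + \left(U + f\right)\right) = - 3 f \left(12 + U + f\right)$)
$\left(R{\left(7,13 \right)} - 469\right) 160 = \left(\left(-3\right) 13 \left(12 + 7 + 13\right) - 469\right) 160 = \left(\left(-3\right) 13 \cdot 32 - 469\right) 160 = \left(-1248 - 469\right) 160 = \left(-1717\right) 160 = -274720$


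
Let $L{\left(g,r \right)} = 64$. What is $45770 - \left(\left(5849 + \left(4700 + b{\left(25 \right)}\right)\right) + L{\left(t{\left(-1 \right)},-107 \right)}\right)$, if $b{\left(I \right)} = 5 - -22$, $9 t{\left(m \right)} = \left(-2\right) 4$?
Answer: $35130$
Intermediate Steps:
$t{\left(m \right)} = - \frac{8}{9}$ ($t{\left(m \right)} = \frac{\left(-2\right) 4}{9} = \frac{1}{9} \left(-8\right) = - \frac{8}{9}$)
$b{\left(I \right)} = 27$ ($b{\left(I \right)} = 5 + 22 = 27$)
$45770 - \left(\left(5849 + \left(4700 + b{\left(25 \right)}\right)\right) + L{\left(t{\left(-1 \right)},-107 \right)}\right) = 45770 - \left(\left(5849 + \left(4700 + 27\right)\right) + 64\right) = 45770 - \left(\left(5849 + 4727\right) + 64\right) = 45770 - \left(10576 + 64\right) = 45770 - 10640 = 35130$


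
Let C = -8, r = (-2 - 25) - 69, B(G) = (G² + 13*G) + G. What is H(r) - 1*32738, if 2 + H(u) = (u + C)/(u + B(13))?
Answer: -8348804/255 ≈ -32740.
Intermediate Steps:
B(G) = G² + 14*G
r = -96 (r = -27 - 69 = -96)
H(u) = -2 + (-8 + u)/(351 + u) (H(u) = -2 + (u - 8)/(u + 13*(14 + 13)) = -2 + (-8 + u)/(u + 13*27) = -2 + (-8 + u)/(u + 351) = -2 + (-8 + u)/(351 + u))
H(r) - 1*32738 = (-710 - 1*(-96))/(351 - 96) - 1*32738 = (-710 + 96)/255 - 32738 = (1/255)*(-614) - 32738 = -614/255 - 32738 = -8348804/255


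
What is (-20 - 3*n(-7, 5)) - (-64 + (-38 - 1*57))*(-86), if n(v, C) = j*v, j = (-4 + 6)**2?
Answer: -13610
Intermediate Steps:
j = 4 (j = 2**2 = 4)
n(v, C) = 4*v
(-20 - 3*n(-7, 5)) - (-64 + (-38 - 1*57))*(-86) = (-20 - 12*(-7)) - (-64 + (-38 - 1*57))*(-86) = (-20 - 3*(-28)) - (-64 + (-38 - 57))*(-86) = (-20 + 84) - (-64 - 95)*(-86) = 64 - (-159)*(-86) = 64 - 1*13674 = 64 - 13674 = -13610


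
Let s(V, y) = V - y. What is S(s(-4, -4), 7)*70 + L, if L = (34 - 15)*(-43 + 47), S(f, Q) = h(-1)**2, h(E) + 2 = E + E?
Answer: 1196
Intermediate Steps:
h(E) = -2 + 2*E (h(E) = -2 + (E + E) = -2 + 2*E)
S(f, Q) = 16 (S(f, Q) = (-2 + 2*(-1))**2 = (-2 - 2)**2 = (-4)**2 = 16)
L = 76 (L = 19*4 = 76)
S(s(-4, -4), 7)*70 + L = 16*70 + 76 = 1120 + 76 = 1196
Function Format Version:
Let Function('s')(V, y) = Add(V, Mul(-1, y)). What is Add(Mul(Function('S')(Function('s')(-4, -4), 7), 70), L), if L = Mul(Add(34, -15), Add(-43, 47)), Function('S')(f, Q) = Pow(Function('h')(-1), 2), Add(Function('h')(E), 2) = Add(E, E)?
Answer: 1196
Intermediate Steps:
Function('h')(E) = Add(-2, Mul(2, E)) (Function('h')(E) = Add(-2, Add(E, E)) = Add(-2, Mul(2, E)))
Function('S')(f, Q) = 16 (Function('S')(f, Q) = Pow(Add(-2, Mul(2, -1)), 2) = Pow(Add(-2, -2), 2) = Pow(-4, 2) = 16)
L = 76 (L = Mul(19, 4) = 76)
Add(Mul(Function('S')(Function('s')(-4, -4), 7), 70), L) = Add(Mul(16, 70), 76) = Add(1120, 76) = 1196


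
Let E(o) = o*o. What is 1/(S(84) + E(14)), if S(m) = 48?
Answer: 1/244 ≈ 0.0040984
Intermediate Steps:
E(o) = o²
1/(S(84) + E(14)) = 1/(48 + 14²) = 1/(48 + 196) = 1/244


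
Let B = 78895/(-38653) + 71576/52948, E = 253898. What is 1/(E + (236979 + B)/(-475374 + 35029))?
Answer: 225302414007545/57203711061791624724 ≈ 3.9386e-6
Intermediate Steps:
B = -352676333/511649761 (B = 78895*(-1/38653) + 71576*(1/52948) = -78895/38653 + 17894/13237 = -352676333/511649761 ≈ -0.68929)
1/(E + (236979 + B)/(-475374 + 35029)) = 1/(253898 + (236979 - 352676333/511649761)/(-475374 + 35029)) = 1/(253898 + (121249896035686/511649761)/(-440345)) = 1/(253898 + (121249896035686/511649761)*(-1/440345)) = 1/(253898 - 121249896035686/225302414007545) = 1/(57203711061791624724/225302414007545) = 225302414007545/57203711061791624724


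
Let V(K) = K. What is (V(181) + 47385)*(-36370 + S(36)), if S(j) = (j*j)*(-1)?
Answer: -1791620956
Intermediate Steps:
S(j) = -j² (S(j) = j²*(-1) = -j²)
(V(181) + 47385)*(-36370 + S(36)) = (181 + 47385)*(-36370 - 1*36²) = 47566*(-36370 - 1*1296) = 47566*(-36370 - 1296) = 47566*(-37666) = -1791620956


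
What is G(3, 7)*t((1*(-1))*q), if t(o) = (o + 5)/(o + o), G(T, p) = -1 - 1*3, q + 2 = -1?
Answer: -16/3 ≈ -5.3333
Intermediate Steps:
q = -3 (q = -2 - 1 = -3)
G(T, p) = -4 (G(T, p) = -1 - 3 = -4)
t(o) = (5 + o)/(2*o) (t(o) = (5 + o)/((2*o)) = (5 + o)*(1/(2*o)) = (5 + o)/(2*o))
G(3, 7)*t((1*(-1))*q) = -2*(5 + (1*(-1))*(-3))/((1*(-1))*(-3)) = -2*(5 - 1*(-3))/((-1*(-3))) = -2*(5 + 3)/3 = -2*8/3 = -4*4/3 = -16/3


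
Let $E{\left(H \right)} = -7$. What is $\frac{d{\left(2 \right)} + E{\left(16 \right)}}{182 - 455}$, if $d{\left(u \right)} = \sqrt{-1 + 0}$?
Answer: $\frac{1}{39} - \frac{i}{273} \approx 0.025641 - 0.003663 i$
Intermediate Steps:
$d{\left(u \right)} = i$ ($d{\left(u \right)} = \sqrt{-1} = i$)
$\frac{d{\left(2 \right)} + E{\left(16 \right)}}{182 - 455} = \frac{i - 7}{182 - 455} = \frac{-7 + i}{-273} = \left(-7 + i\right) \left(- \frac{1}{273}\right) = \frac{1}{39} - \frac{i}{273}$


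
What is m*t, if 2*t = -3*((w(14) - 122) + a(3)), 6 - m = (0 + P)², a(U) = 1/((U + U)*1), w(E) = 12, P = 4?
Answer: -3295/2 ≈ -1647.5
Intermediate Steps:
a(U) = 1/(2*U)
m = -10 (m = 6 - (0 + 4)² = 6 - 1*4² = 6 - 1*16 = 6 - 16 = -10)
t = 659/4 (t = (-3*((12 - 122) + (½)/3))/2 = (-3*(-110 + (½)*(⅓)))/2 = (-3*(-110 + ⅙))/2 = (-3*(-659/6))/2 = (½)*(659/2) = 659/4 ≈ 164.75)
m*t = -10*659/4 = -3295/2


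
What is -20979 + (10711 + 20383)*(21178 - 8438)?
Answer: 396116581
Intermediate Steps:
-20979 + (10711 + 20383)*(21178 - 8438) = -20979 + 31094*12740 = -20979 + 396137560 = 396116581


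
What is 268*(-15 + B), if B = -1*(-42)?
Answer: 7236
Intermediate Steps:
B = 42
268*(-15 + B) = 268*(-15 + 42) = 268*27 = 7236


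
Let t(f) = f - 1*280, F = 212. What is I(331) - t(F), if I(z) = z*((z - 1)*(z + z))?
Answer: 72310328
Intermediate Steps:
t(f) = -280 + f (t(f) = f - 280 = -280 + f)
I(z) = 2*z²*(-1 + z) (I(z) = z*((-1 + z)*(2*z)) = z*(2*z*(-1 + z)) = 2*z²*(-1 + z))
I(331) - t(F) = 2*331²*(-1 + 331) - (-280 + 212) = 2*109561*330 - 1*(-68) = 72310260 + 68 = 72310328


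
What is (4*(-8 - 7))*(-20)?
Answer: 1200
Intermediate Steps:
(4*(-8 - 7))*(-20) = (4*(-15))*(-20) = -60*(-20) = 1200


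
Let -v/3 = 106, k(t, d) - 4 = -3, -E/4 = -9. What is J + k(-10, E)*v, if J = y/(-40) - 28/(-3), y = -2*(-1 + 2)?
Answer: -18517/60 ≈ -308.62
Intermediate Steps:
E = 36 (E = -4*(-9) = 36)
k(t, d) = 1 (k(t, d) = 4 - 3 = 1)
v = -318 (v = -3*106 = -318)
y = -2 (y = -2*1 = -2)
J = 563/60 (J = -2/(-40) - 28/(-3) = -2*(-1/40) - 28*(-⅓) = 1/20 + 28/3 = 563/60 ≈ 9.3833)
J + k(-10, E)*v = 563/60 + 1*(-318) = 563/60 - 318 = -18517/60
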